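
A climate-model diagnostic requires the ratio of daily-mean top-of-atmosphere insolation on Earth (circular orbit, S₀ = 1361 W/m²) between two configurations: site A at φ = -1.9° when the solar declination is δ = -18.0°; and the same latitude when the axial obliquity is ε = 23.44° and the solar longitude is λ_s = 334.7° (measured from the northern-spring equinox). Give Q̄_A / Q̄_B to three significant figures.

Q̄_A / Q̄_B ≈ 0.973

— Configuration A (φ=-1.9°):
cos H₀ = −tan(-1.9°) tan(-18.000°) = -0.0108, H₀ = 1.5816 rad.
Bracket: H₀ sin φ sin δ + cos φ cos δ sin H₀ = 1.5816×-0.03316×-0.30902 + 0.99945×0.95106×0.99994 = 0.016207 + 0.950480 = 0.966687.
Q̄ = (S₀/π) × [bracket] = (1361/π) × 0.966687 = 418.79 W/m².
— Configuration B (φ=-1.9°):
Solar declination: sin δ = sin ε · sin λ_s = sin 23.44° × sin 334.7° = -0.17000, so δ = -9.788°.
cos H₀ = −tan(-1.9°) tan(-9.788°) = -0.0057, H₀ = 1.5765 rad.
Bracket: H₀ sin φ sin δ + cos φ cos δ sin H₀ = 1.5765×-0.03316×-0.17000 + 0.99945×0.98544×0.99998 = 0.008887 + 0.984878 = 0.993765.
Q̄ = (S₀/π) × [bracket] = (1361/π) × 0.993765 = 430.52 W/m².
Ratio Q̄_A / Q̄_B = 418.79 / 430.52 = 0.9728.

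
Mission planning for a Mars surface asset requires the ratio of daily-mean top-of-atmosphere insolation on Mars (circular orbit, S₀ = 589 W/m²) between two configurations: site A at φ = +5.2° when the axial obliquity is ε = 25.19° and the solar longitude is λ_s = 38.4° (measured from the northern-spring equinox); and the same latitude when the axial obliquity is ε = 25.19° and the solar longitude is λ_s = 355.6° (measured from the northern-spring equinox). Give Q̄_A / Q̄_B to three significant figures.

Q̄_A / Q̄_B ≈ 1.01

— Configuration A (φ=+5.2°):
Solar declination: sin δ = sin ε · sin λ_s = sin 25.19° × sin 38.4° = 0.26437, so δ = +15.330°.
cos H₀ = −tan(+5.2°) tan(+15.330°) = -0.0249, H₀ = 1.5957 rad.
Bracket: H₀ sin φ sin δ + cos φ cos δ sin H₀ = 1.5957×0.09063×0.26437 + 0.99588×0.96442×0.99969 = 0.038233 + 0.960149 = 0.998382.
Q̄ = (S₀/π) × [bracket] = (589/π) × 0.998382 = 187.18 W/m².
— Configuration B (φ=+5.2°):
Solar declination: sin δ = sin ε · sin λ_s = sin 25.19° × sin 355.6° = -0.03265, so δ = -1.871°.
cos H₀ = −tan(+5.2°) tan(-1.871°) = 0.0030, H₀ = 1.5678 rad.
Bracket: H₀ sin φ sin δ + cos φ cos δ sin H₀ = 1.5678×0.09063×-0.03265 + 0.99588×0.99947×1.00000 = -0.004639 + 0.995352 = 0.990713.
Q̄ = (S₀/π) × [bracket] = (589/π) × 0.990713 = 185.74 W/m².
Ratio Q̄_A / Q̄_B = 187.18 / 185.74 = 1.008.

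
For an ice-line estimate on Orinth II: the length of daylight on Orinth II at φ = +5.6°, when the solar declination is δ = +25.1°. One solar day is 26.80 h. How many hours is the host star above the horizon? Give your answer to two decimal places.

cos H₀ = −tan φ · tan δ = −tan(+5.6°) × tan(+25.100°) = -0.0459, so H₀ = 1.6167 rad = 92.63°.
Daylight = 2H₀/(2π) × 26.80 h = (1.6167/π) × 26.80 = 13.79 h.

13.79 h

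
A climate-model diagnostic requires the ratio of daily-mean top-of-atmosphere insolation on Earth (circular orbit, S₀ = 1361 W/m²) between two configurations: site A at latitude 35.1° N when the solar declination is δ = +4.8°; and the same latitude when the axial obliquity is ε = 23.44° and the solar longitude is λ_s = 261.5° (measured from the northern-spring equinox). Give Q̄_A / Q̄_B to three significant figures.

Q̄_A / Q̄_B ≈ 2.07

— Configuration A (φ=+35.1°):
cos H₀ = −tan(+35.1°) tan(+4.800°) = -0.0590, H₀ = 1.6298 rad.
Bracket: H₀ sin φ sin δ + cos φ cos δ sin H₀ = 1.6298×0.57501×0.08368 + 0.81815×0.99649×0.99826 = 0.078421 + 0.813860 = 0.892281.
Q̄ = (S₀/π) × [bracket] = (1361/π) × 0.892281 = 386.55 W/m².
— Configuration B (φ=+35.1°):
Solar declination: sin δ = sin ε · sin λ_s = sin 23.44° × sin 261.5° = -0.39342, so δ = -23.167°.
cos H₀ = −tan(+35.1°) tan(-23.167°) = 0.3008, H₀ = 1.2653 rad.
Bracket: H₀ sin φ sin δ + cos φ cos δ sin H₀ = 1.2653×0.57501×-0.39342 + 0.81815×0.91936×0.95370 = -0.286237 + 0.717349 = 0.431112.
Q̄ = (S₀/π) × [bracket] = (1361/π) × 0.431112 = 186.77 W/m².
Ratio Q̄_A / Q̄_B = 386.55 / 186.77 = 2.070.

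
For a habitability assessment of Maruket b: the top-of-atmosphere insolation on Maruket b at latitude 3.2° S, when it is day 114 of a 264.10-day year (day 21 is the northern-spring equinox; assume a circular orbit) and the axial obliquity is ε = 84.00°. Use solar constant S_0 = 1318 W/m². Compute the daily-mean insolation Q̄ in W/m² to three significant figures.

Solar longitude: L_s = 360° × (114 − 21)/264.10 = 126.770°.
sin δ = sin 84.00° × sin 126.770° = 0.79666, so δ = +52.812°.
cos h₀ = −tan(-3.2°) tan(+52.812°) = 0.0737, h₀ = 1.4970 rad.
Bracket: h₀ sin ϕ sin δ + cos ϕ cos δ sin h₀ = 1.4970×-0.05582×0.79666 + 0.99844×0.60443×0.99728 = -0.066571 + 0.601846 = 0.535275.
Q̄ = (S_0/π) × [bracket] = (1318/π) × 0.535275 = 224.6 W/m².

Q̄ ≈ 225 W/m²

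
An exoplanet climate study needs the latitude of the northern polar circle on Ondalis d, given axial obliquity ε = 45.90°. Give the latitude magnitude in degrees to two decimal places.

44.10°

The polar circle is the lowest latitude that experiences at least one full rotation of continuous daylight at the northern-summer solstice; it lies at |φ| = 90° − ε = 90° − 45.90° = 44.10°.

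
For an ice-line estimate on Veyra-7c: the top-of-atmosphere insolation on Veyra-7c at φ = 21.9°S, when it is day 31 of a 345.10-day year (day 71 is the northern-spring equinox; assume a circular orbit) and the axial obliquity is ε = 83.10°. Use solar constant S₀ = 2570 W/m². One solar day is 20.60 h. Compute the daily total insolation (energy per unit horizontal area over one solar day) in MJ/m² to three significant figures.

Solar longitude: λ_s = 360° × (31 − 71)/345.10 = -41.727°, i.e. -41.727° + 360° = 318.273°.
sin δ = sin 83.10° × sin 318.273° = -0.66076, so δ = -41.358°.
cos H₀ = −tan(-21.9°) tan(-41.358°) = -0.3539, H₀ = 1.9325 rad.
Bracket: H₀ sin φ sin δ + cos φ cos δ sin H₀ = 1.9325×-0.37299×-0.66076 + 0.92784×0.75060×0.93529 = 0.476278 + 0.651370 = 1.127648.
Q̄ = (S₀/π) × [bracket] = (2570/π) × 1.127648 = 922.48 W/m².
Daily total = Q̄ × 20.60 h × 3600 s/h = 922.48 × 20.60 × 3600 / 10⁶ = 68.41 MJ/m².

68.4 MJ/m²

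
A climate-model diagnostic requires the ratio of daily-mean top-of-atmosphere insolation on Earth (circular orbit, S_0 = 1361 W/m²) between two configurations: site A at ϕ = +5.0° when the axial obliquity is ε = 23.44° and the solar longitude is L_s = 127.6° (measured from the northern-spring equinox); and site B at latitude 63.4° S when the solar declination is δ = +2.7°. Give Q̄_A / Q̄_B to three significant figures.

Q̄_A / Q̄_B ≈ 2.58

— Configuration A (ϕ=+5.0°):
Solar declination: sin δ = sin ε · sin L_s = sin 23.44° × sin 127.6° = 0.31516, so δ = +18.371°.
cos h₀ = −tan(+5.0°) tan(+18.371°) = -0.0291, h₀ = 1.5999 rad.
Bracket: h₀ sin ϕ sin δ + cos ϕ cos δ sin h₀ = 1.5999×0.08716×0.31516 + 0.99619×0.94904×0.99958 = 0.043948 + 0.945027 = 0.988975.
Q̄ = (S_0/π) × [bracket] = (1361/π) × 0.988975 = 428.44 W/m².
— Configuration B (ϕ=-63.4°):
cos h₀ = −tan(-63.4°) tan(+2.700°) = 0.0942, h₀ = 1.4765 rad.
Bracket: h₀ sin ϕ sin δ + cos ϕ cos δ sin h₀ = 1.4765×-0.89415×0.04711 + 0.44776×0.99889×0.99556 = -0.062195 + 0.445277 = 0.383082.
Q̄ = (S_0/π) × [bracket] = (1361/π) × 0.383082 = 165.96 W/m².
Ratio Q̄_A / Q̄_B = 428.44 / 165.96 = 2.582.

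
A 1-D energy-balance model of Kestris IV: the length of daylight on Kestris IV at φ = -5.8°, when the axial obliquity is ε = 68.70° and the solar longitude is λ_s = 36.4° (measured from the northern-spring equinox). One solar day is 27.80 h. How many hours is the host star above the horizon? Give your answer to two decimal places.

Solar declination: sin δ = sin ε · sin λ_s = sin 68.70° × sin 36.4° = 0.55288, so δ = +33.565°.
cos H₀ = −tan φ · tan δ = −tan(-5.8°) × tan(+33.565°) = 0.0674, so H₀ = 1.5033 rad = 86.14°.
Daylight = 2H₀/(2π) × 27.80 h = (1.5033/π) × 27.80 = 13.30 h.

13.30 h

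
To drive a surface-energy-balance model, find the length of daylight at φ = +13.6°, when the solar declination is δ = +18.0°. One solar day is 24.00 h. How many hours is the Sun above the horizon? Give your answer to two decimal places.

12.60 h

cos H₀ = −tan φ · tan δ = −tan(+13.6°) × tan(+18.000°) = -0.0786, so H₀ = 1.6495 rad = 94.51°.
Daylight = 2H₀/(2π) × 24.00 h = (1.6495/π) × 24.00 = 12.60 h.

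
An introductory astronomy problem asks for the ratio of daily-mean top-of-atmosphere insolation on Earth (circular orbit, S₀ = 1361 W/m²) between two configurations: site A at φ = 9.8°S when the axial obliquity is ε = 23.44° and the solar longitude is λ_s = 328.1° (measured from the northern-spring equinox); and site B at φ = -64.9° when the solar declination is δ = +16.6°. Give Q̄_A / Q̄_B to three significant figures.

— Configuration A (φ=-9.8°):
Solar declination: sin δ = sin ε · sin λ_s = sin 23.44° × sin 328.1° = -0.21021, so δ = -12.134°.
cos H₀ = −tan(-9.8°) tan(-12.134°) = -0.0371, H₀ = 1.6079 rad.
Bracket: H₀ sin φ sin δ + cos φ cos δ sin H₀ = 1.6079×-0.17021×-0.21021 + 0.98541×0.97766×0.99931 = 0.057530 + 0.962731 = 1.020261.
Q̄ = (S₀/π) × [bracket] = (1361/π) × 1.020261 = 442.00 W/m².
— Configuration B (φ=-64.9°):
cos H₀ = −tan(-64.9°) tan(+16.600°) = 0.6364, H₀ = 0.8810 rad.
Bracket: H₀ sin φ sin δ + cos φ cos δ sin H₀ = 0.8810×-0.90557×0.28569 + 0.42420×0.95832×0.77136 = -0.227926 + 0.313573 = 0.085647.
Q̄ = (S₀/π) × [bracket] = (1361/π) × 0.085647 = 37.104 W/m².
Ratio Q̄_A / Q̄_B = 442.00 / 37.104 = 11.91.

Q̄_A / Q̄_B ≈ 11.9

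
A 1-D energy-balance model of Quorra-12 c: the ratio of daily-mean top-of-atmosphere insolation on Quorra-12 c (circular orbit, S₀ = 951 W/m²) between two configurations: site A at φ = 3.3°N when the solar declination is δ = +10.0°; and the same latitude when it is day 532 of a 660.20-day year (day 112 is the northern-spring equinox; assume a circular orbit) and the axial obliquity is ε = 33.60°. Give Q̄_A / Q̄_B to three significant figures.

Q̄_A / Q̄_B ≈ 1.15

— Configuration A (φ=+3.3°):
cos H₀ = −tan(+3.3°) tan(+10.000°) = -0.0102, H₀ = 1.5810 rad.
Bracket: H₀ sin φ sin δ + cos φ cos δ sin H₀ = 1.5810×0.05756×0.17365 + 0.99834×0.98481×0.99995 = 0.015803 + 0.983126 = 0.998929.
Q̄ = (S₀/π) × [bracket] = (951/π) × 0.998929 = 302.39 W/m².
— Configuration B (φ=+3.3°):
Solar longitude: λ_s = 360° × (532 − 112)/660.20 = 229.022°.
sin δ = sin 33.60° × sin 229.022° = -0.41779, so δ = -24.695°.
cos H₀ = −tan(+3.3°) tan(-24.695°) = 0.0265, H₀ = 1.5443 rad.
Bracket: H₀ sin φ sin δ + cos φ cos δ sin H₀ = 1.5443×0.05756×-0.41779 + 0.99834×0.90855×0.99965 = -0.037137 + 0.906724 = 0.869587.
Q̄ = (S₀/π) × [bracket] = (951/π) × 0.869587 = 263.24 W/m².
Ratio Q̄_A / Q̄_B = 302.39 / 263.24 = 1.149.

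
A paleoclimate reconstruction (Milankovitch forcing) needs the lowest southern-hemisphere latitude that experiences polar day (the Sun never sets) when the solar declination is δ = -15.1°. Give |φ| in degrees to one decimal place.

Polar day requires cos H₀ = −tan φ tan δ ≤ −1, i.e. tan φ tan δ ≥ 1.
The boundary is |tan φ| · |tan δ| = 1, so |φ| = 90° − |δ| = 90° − 15.1° = 74.9° in the southern hemisphere.

|φ| = 74.9°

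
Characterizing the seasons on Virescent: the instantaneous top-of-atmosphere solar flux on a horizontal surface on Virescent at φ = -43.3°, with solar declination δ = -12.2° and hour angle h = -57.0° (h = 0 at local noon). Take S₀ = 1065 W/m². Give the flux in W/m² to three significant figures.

567 W/m²

cos θ_z = sin φ sin δ + cos φ cos δ cos h = 0.144930 + 0.387422 = 0.532352.
Flux = S₀ · cos θ_z = 1065 × 0.532352 = 567.0 W/m².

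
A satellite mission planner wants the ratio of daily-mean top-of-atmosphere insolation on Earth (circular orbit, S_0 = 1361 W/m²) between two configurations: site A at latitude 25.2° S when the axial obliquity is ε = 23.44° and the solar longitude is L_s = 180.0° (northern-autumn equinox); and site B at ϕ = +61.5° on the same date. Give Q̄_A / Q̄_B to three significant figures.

Q̄_A / Q̄_B ≈ 1.90

— Configuration A (ϕ=-25.2°):
Solar declination: sin δ = sin ε · sin L_s = sin 23.44° × sin 180.0° = 0.00000, so δ = +0.000°.
cos h₀ = −tan(-25.2°) tan(+0.000°) = 0.0000, h₀ = 1.5708 rad.
Bracket: h₀ sin ϕ sin δ + cos ϕ cos δ sin h₀ = 1.5708×-0.42578×0.00000 + 0.90483×1.00000×1.00000 = -0.000000 + 0.904830 = 0.904830.
Q̄ = (S_0/π) × [bracket] = (1361/π) × 0.904830 = 391.99 W/m².
— Configuration B (ϕ=+61.5°):
cos h₀ = −tan(+61.5°) tan(+0.000°) = -0.0000, h₀ = 1.5708 rad.
Bracket: h₀ sin ϕ sin δ + cos ϕ cos δ sin h₀ = 1.5708×0.87882×0.00000 + 0.47716×1.00000×1.00000 = 0.000000 + 0.477160 = 0.477160.
Q̄ = (S_0/π) × [bracket] = (1361/π) × 0.477160 = 206.72 W/m².
Ratio Q̄_A / Q̄_B = 391.99 / 206.72 = 1.896.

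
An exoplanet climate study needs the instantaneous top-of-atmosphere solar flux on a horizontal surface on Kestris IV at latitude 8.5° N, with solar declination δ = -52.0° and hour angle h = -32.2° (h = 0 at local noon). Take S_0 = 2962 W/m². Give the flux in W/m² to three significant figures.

1.18e+03 W/m²

cos θ_z = sin ϕ sin δ + cos ϕ cos δ cos h = -0.116475 + 0.515246 = 0.398771.
Flux = S_0 · cos θ_z = 2962 × 0.398771 = 1181 W/m².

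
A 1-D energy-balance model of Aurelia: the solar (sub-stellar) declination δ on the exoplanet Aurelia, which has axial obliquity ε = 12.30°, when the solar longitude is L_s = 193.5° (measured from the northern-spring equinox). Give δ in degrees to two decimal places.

δ = -2.85°

sin δ = sin ε · sin L_s = sin 12.30° × sin 193.5° = -0.049731.
δ = arcsin(-0.049731) = -2.85°.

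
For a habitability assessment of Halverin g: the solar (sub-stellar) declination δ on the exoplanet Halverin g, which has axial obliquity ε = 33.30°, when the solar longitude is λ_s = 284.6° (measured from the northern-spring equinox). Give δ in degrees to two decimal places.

sin δ = sin ε · sin λ_s = sin 33.30° × sin 284.6° = -0.531294.
δ = arcsin(-0.531294) = -32.09°.

δ = -32.09°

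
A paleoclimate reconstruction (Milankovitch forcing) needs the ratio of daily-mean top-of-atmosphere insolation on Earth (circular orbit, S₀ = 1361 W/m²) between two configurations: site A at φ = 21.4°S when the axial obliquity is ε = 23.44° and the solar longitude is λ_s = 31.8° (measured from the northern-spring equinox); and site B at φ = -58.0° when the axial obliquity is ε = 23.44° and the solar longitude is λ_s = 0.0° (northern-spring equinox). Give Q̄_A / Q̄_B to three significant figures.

Q̄_A / Q̄_B ≈ 1.50

— Configuration A (φ=-21.4°):
Solar declination: sin δ = sin ε · sin λ_s = sin 23.44° × sin 31.8° = 0.20962, so δ = +12.100°.
cos H₀ = −tan(-21.4°) tan(+12.100°) = 0.0840, H₀ = 1.4867 rad.
Bracket: H₀ sin φ sin δ + cos φ cos δ sin H₀ = 1.4867×-0.36488×0.20962 + 0.93106×0.97778×0.99646 = -0.113712 + 0.907149 = 0.793437.
Q̄ = (S₀/π) × [bracket] = (1361/π) × 0.793437 = 343.73 W/m².
— Configuration B (φ=-58.0°):
Solar declination: sin δ = sin ε · sin λ_s = sin 23.44° × sin 0.0° = 0.00000, so δ = +0.000°.
cos H₀ = −tan(-58.0°) tan(+0.000°) = 0.0000, H₀ = 1.5708 rad.
Bracket: H₀ sin φ sin δ + cos φ cos δ sin H₀ = 1.5708×-0.84805×0.00000 + 0.52992×1.00000×1.00000 = -0.000000 + 0.529920 = 0.529920.
Q̄ = (S₀/π) × [bracket] = (1361/π) × 0.529920 = 229.57 W/m².
Ratio Q̄_A / Q̄_B = 343.73 / 229.57 = 1.497.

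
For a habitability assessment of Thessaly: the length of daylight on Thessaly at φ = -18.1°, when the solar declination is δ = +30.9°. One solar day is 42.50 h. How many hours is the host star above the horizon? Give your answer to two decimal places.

18.59 h

cos H₀ = −tan φ · tan δ = −tan(-18.1°) × tan(+30.900°) = 0.1956, so H₀ = 1.3739 rad = 78.72°.
Daylight = 2H₀/(2π) × 42.50 h = (1.3739/π) × 42.50 = 18.59 h.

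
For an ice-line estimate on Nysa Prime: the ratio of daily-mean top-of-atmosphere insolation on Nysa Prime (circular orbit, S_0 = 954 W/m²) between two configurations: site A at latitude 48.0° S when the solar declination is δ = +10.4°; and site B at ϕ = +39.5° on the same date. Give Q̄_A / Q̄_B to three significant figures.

— Configuration A (ϕ=-48.0°):
cos h₀ = −tan(-48.0°) tan(+10.400°) = 0.2038, h₀ = 1.3655 rad.
Bracket: h₀ sin ϕ sin δ + cos ϕ cos δ sin h₀ = 1.3655×-0.74314×0.18052 + 0.66913×0.98357×0.97901 = -0.183184 + 0.644322 = 0.461138.
Q̄ = (S_0/π) × [bracket] = (954/π) × 0.461138 = 140.03 W/m².
— Configuration B (ϕ=+39.5°):
cos h₀ = −tan(+39.5°) tan(+10.400°) = -0.1513, h₀ = 1.7227 rad.
Bracket: h₀ sin ϕ sin δ + cos ϕ cos δ sin h₀ = 1.7227×0.63608×0.18052 + 0.77162×0.98357×0.98849 = 0.197809 + 0.750207 = 0.948016.
Q̄ = (S_0/π) × [bracket] = (954/π) × 0.948016 = 287.88 W/m².
Ratio Q̄_A / Q̄_B = 140.03 / 287.88 = 0.4864.

Q̄_A / Q̄_B ≈ 0.486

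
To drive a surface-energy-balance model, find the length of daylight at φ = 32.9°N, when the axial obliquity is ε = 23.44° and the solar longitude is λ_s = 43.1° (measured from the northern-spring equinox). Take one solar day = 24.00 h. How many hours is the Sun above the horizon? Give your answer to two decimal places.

13.40 h

Solar declination: sin δ = sin ε · sin λ_s = sin 23.44° × sin 43.1° = 0.27180, so δ = +15.771°.
cos H₀ = −tan φ · tan δ = −tan(+32.9°) × tan(+15.771°) = -0.1827, so H₀ = 1.7545 rad = 100.53°.
Daylight = 2H₀/(2π) × 24.00 h = (1.7545/π) × 24.00 = 13.40 h.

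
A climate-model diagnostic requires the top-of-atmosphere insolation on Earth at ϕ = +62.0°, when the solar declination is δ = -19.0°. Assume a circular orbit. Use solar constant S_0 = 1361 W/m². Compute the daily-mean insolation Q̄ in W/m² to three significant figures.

cos h₀ = −tan(+62.0°) tan(-19.000°) = 0.6476, h₀ = 0.8664 rad.
Bracket: h₀ sin ϕ sin δ + cos ϕ cos δ sin h₀ = 0.8664×0.88295×-0.32557 + 0.46947×0.94552×0.76199 = -0.249057 + 0.338242 = 0.089185.
Q̄ = (S_0/π) × [bracket] = (1361/π) × 0.089185 = 38.64 W/m².

Q̄ ≈ 38.6 W/m²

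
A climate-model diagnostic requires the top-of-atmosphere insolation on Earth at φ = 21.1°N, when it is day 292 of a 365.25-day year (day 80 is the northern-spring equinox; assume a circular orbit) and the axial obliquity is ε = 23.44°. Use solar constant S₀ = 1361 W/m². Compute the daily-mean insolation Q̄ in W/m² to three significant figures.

Solar longitude: λ_s = 360° × (292 − 80)/365.25 = 208.953°.
sin δ = sin 23.44° × sin 208.953° = -0.19256, so δ = -11.103°.
cos H₀ = −tan(+21.1°) tan(-11.103°) = 0.0757, H₀ = 1.4950 rad.
Bracket: H₀ sin φ sin δ + cos φ cos δ sin H₀ = 1.4950×0.36000×-0.19256 + 0.93295×0.98128×0.99713 = -0.103636 + 0.912858 = 0.809222.
Q̄ = (S₀/π) × [bracket] = (1361/π) × 0.809222 = 350.6 W/m².

Q̄ ≈ 351 W/m²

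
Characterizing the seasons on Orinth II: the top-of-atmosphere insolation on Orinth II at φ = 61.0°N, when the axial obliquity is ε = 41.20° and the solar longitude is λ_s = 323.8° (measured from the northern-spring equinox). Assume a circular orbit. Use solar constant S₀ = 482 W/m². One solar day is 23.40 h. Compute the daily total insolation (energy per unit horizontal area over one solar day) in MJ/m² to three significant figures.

Solar declination: sin δ = sin ε · sin λ_s = sin 41.20° × sin 323.8° = -0.38903, so δ = -22.894°.
cos H₀ = −tan(+61.0°) tan(-22.894°) = 0.7618, H₀ = 0.7047 rad.
Bracket: H₀ sin φ sin δ + cos φ cos δ sin H₀ = 0.7047×0.87462×-0.38903 + 0.48481×0.92123×0.64777 = -0.239777 + 0.289308 = 0.049531.
Q̄ = (S₀/π) × [bracket] = (482/π) × 0.049531 = 7.5993 W/m².
Daily total = Q̄ × 23.40 h × 3600 s/h = 7.5993 × 23.40 × 3600 / 10⁶ = 0.6402 MJ/m².

0.640 MJ/m²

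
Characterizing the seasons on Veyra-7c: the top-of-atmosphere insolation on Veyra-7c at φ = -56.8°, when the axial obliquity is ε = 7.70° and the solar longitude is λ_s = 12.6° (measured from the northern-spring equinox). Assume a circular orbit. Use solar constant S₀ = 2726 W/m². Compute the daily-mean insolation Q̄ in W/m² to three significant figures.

Solar declination: sin δ = sin ε · sin λ_s = sin 7.70° × sin 12.6° = 0.02923, so δ = +1.675°.
cos H₀ = −tan(-56.8°) tan(+1.675°) = 0.0447, H₀ = 1.5261 rad.
Bracket: H₀ sin φ sin δ + cos φ cos δ sin H₀ = 1.5261×-0.83676×0.02923 + 0.54756×0.99957×0.99900 = -0.037326 + 0.546777 = 0.509451.
Q̄ = (S₀/π) × [bracket] = (2726/π) × 0.509451 = 442.1 W/m².

Q̄ ≈ 442 W/m²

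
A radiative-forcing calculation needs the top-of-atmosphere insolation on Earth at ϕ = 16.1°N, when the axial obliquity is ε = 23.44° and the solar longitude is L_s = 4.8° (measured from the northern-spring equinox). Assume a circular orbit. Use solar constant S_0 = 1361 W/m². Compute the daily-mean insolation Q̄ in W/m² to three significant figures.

Q̄ ≈ 422 W/m²

Solar declination: sin δ = sin ε · sin L_s = sin 23.44° × sin 4.8° = 0.03329, so δ = +1.908°.
cos h₀ = −tan(+16.1°) tan(+1.908°) = -0.0096, h₀ = 1.5804 rad.
Bracket: h₀ sin ϕ sin δ + cos ϕ cos δ sin h₀ = 1.5804×0.27731×0.03329 + 0.96078×0.99945×0.99995 = 0.014590 + 0.960204 = 0.974794.
Q̄ = (S_0/π) × [bracket] = (1361/π) × 0.974794 = 422.3 W/m².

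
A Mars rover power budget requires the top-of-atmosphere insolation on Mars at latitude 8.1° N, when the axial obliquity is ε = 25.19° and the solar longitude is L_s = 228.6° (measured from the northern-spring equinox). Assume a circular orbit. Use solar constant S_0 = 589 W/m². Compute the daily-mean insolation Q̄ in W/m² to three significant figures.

Q̄ ≈ 163 W/m²

Solar declination: sin δ = sin ε · sin L_s = sin 25.19° × sin 228.6° = -0.31926, so δ = -18.618°.
cos h₀ = −tan(+8.1°) tan(-18.618°) = 0.0479, h₀ = 1.5228 rad.
Bracket: h₀ sin ϕ sin δ + cos ϕ cos δ sin h₀ = 1.5228×0.14090×-0.31926 + 0.99002×0.94767×0.99885 = -0.068501 + 0.937133 = 0.868632.
Q̄ = (S_0/π) × [bracket] = (589/π) × 0.868632 = 162.9 W/m².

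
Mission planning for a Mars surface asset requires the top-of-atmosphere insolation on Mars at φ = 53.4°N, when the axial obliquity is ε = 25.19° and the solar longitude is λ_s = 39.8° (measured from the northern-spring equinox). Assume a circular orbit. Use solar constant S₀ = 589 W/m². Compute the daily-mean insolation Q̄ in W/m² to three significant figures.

Q̄ ≈ 180 W/m²

Solar declination: sin δ = sin ε · sin λ_s = sin 25.19° × sin 39.8° = 0.27244, so δ = +15.810°.
cos H₀ = −tan(+53.4°) tan(+15.810°) = -0.3813, H₀ = 1.9620 rad.
Bracket: H₀ sin φ sin δ + cos φ cos δ sin H₀ = 1.9620×0.80282×0.27244 + 0.59622×0.96217×0.92446 = 0.429129 + 0.530330 = 0.959459.
Q̄ = (S₀/π) × [bracket] = (589/π) × 0.959459 = 179.9 W/m².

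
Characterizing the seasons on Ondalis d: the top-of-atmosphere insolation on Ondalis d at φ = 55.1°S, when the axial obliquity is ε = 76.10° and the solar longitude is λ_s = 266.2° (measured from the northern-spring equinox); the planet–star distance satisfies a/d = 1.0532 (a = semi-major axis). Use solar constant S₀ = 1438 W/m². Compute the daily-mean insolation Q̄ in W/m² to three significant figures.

Q̄ ≈ 1.27e+03 W/m²

Solar declination: sin δ = sin ε · sin λ_s = sin 76.10° × sin 266.2° = -0.96858, so δ = -75.600°.
cos H₀ = −tan(-55.1°) tan(-75.600°) = -5.5829 ≤ −1 ⇒ polar day, H₀ = π.
Bracket: H₀ sin φ sin δ + cos φ cos δ sin H₀ = 3.1416×-0.82015×-0.96858 + 0.57215×0.24869×0.00000 = 2.495627 + 0.000000 = 2.495627.
Inverse-square distance factor (a/d)² = 1.0532² = 1.109230.
Q̄ = (S₀/π) × 1.109230 × [bracket] = (1438/π) × 1.109230 × 2.495627 = 1267 W/m².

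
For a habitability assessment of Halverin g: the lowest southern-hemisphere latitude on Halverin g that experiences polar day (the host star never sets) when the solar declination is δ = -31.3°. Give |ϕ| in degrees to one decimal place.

|ϕ| = 58.7°

Polar day requires cos h₀ = −tan ϕ tan δ ≤ −1, i.e. tan ϕ tan δ ≥ 1.
The boundary is |tan ϕ| · |tan δ| = 1, so |ϕ| = 90° − |δ| = 90° − 31.3° = 58.7° in the southern hemisphere.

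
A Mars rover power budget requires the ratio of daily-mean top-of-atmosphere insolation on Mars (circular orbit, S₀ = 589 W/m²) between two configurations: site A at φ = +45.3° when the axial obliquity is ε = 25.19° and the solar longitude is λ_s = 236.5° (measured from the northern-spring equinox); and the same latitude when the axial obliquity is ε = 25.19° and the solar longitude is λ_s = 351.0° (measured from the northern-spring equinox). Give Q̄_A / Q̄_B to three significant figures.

— Configuration A (φ=+45.3°):
Solar declination: sin δ = sin ε · sin λ_s = sin 25.19° × sin 236.5° = -0.35492, so δ = -20.789°.
cos H₀ = −tan(+45.3°) tan(-20.789°) = 0.3836, H₀ = 1.1771 rad.
Bracket: H₀ sin φ sin δ + cos φ cos δ sin H₀ = 1.1771×0.71080×-0.35492 + 0.70339×0.93490×0.92349 = -0.296955 + 0.607286 = 0.310331.
Q̄ = (S₀/π) × [bracket] = (589/π) × 0.310331 = 58.182 W/m².
— Configuration B (φ=+45.3°):
Solar declination: sin δ = sin ε · sin λ_s = sin 25.19° × sin 351.0° = -0.06658, so δ = -3.818°.
cos H₀ = −tan(+45.3°) tan(-3.818°) = 0.0674, H₀ = 1.5033 rad.
Bracket: H₀ sin φ sin δ + cos φ cos δ sin H₀ = 1.5033×0.71080×-0.06658 + 0.70339×0.99778×0.99772 = -0.071144 + 0.700228 = 0.629084.
Q̄ = (S₀/π) × [bracket] = (589/π) × 0.629084 = 117.94 W/m².
Ratio Q̄_A / Q̄_B = 58.182 / 117.94 = 0.4933.

Q̄_A / Q̄_B ≈ 0.493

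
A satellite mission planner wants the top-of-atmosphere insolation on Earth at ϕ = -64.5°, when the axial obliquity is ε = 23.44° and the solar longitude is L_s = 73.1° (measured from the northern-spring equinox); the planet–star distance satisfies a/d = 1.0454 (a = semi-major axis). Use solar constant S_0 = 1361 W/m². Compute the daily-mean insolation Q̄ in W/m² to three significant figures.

Solar declination: sin δ = sin ε · sin L_s = sin 23.44° × sin 73.1° = 0.38061, so δ = +22.371°.
cos h₀ = −tan(-64.5°) tan(+22.371°) = 0.8629, h₀ = 0.5298 rad.
Bracket: h₀ sin ϕ sin δ + cos ϕ cos δ sin h₀ = 0.5298×-0.90259×0.38061 + 0.43051×0.92474×0.50536 = -0.182005 + 0.201189 = 0.019184.
Inverse-square distance factor (a/d)² = 1.0454² = 1.092861.
Q̄ = (S_0/π) × 1.092861 × [bracket] = (1361/π) × 1.092861 × 0.019184 = 9.083 W/m².

Q̄ ≈ 9.08 W/m²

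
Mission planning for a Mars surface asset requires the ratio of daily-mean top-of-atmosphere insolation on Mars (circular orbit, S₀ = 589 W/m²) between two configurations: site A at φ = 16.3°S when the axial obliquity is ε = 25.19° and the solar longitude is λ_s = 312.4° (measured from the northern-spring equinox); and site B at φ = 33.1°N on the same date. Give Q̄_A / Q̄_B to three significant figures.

Q̄_A / Q̄_B ≈ 1.94

— Configuration A (φ=-16.3°):
Solar declination: sin δ = sin ε · sin λ_s = sin 25.19° × sin 312.4° = -0.31430, so δ = -18.319°.
cos H₀ = −tan(-16.3°) tan(-18.319°) = -0.0968, H₀ = 1.6678 rad.
Bracket: H₀ sin φ sin δ + cos φ cos δ sin H₀ = 1.6678×-0.28067×-0.31430 + 0.95981×0.94932×0.99530 = 0.147124 + 0.906884 = 1.054008.
Q̄ = (S₀/π) × [bracket] = (589/π) × 1.054008 = 197.61 W/m².
— Configuration B (φ=+33.1°):
cos H₀ = −tan(+33.1°) tan(-18.319°) = 0.2158, H₀ = 1.3533 rad.
Bracket: H₀ sin φ sin δ + cos φ cos δ sin H₀ = 1.3533×0.54610×-0.31430 + 0.83772×0.94932×0.97643 = -0.232279 + 0.776520 = 0.544241.
Q̄ = (S₀/π) × [bracket] = (589/π) × 0.544241 = 102.04 W/m².
Ratio Q̄_A / Q̄_B = 197.61 / 102.04 = 1.937.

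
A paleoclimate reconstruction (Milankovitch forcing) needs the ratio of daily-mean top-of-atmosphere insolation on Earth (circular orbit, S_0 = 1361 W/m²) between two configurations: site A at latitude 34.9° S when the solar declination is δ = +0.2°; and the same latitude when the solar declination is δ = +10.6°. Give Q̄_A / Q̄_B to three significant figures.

Q̄_A / Q̄_B ≈ 1.26

— Configuration A (ϕ=-34.9°):
cos h₀ = −tan(-34.9°) tan(+0.200°) = 0.0024, h₀ = 1.5684 rad.
Bracket: h₀ sin ϕ sin δ + cos ϕ cos δ sin h₀ = 1.5684×-0.57215×0.00349 + 0.82015×0.99999×1.00000 = -0.003132 + 0.820142 = 0.817010.
Q̄ = (S_0/π) × [bracket] = (1361/π) × 0.817010 = 353.94 W/m².
— Configuration B (ϕ=-34.9°):
cos h₀ = −tan(-34.9°) tan(+10.600°) = 0.1306, h₀ = 1.4399 rad.
Bracket: h₀ sin ϕ sin δ + cos ϕ cos δ sin h₀ = 1.4399×-0.57215×0.18395 + 0.82015×0.98294×0.99144 = -0.151545 + 0.799258 = 0.647713.
Q̄ = (S_0/π) × [bracket] = (1361/π) × 0.647713 = 280.60 W/m².
Ratio Q̄_A / Q̄_B = 353.94 / 280.60 = 1.261.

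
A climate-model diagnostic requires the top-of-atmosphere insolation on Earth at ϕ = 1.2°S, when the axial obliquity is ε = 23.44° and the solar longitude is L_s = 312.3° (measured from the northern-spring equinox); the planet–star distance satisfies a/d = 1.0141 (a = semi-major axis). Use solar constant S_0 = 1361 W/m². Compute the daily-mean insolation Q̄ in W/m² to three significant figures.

Q̄ ≈ 430 W/m²

Solar declination: sin δ = sin ε · sin L_s = sin 23.44° × sin 312.3° = -0.29422, so δ = -17.111°.
cos h₀ = −tan(-1.2°) tan(-17.111°) = -0.0064, h₀ = 1.5772 rad.
Bracket: h₀ sin ϕ sin δ + cos ϕ cos δ sin h₀ = 1.5772×-0.02094×-0.29422 + 0.99978×0.95574×0.99998 = 0.009717 + 0.955511 = 0.965228.
Inverse-square distance factor (a/d)² = 1.0141² = 1.028399.
Q̄ = (S_0/π) × 1.028399 × [bracket] = (1361/π) × 1.028399 × 0.965228 = 430.0 W/m².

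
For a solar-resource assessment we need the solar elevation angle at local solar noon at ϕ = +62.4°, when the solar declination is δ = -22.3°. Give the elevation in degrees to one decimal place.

At local noon the hour angle is zero, so the zenith angle equals |ϕ − δ| = |+62.4° − (-22.300°)| = 84.700°.
Elevation = 90° − 84.700° = 5.3°.

5.3°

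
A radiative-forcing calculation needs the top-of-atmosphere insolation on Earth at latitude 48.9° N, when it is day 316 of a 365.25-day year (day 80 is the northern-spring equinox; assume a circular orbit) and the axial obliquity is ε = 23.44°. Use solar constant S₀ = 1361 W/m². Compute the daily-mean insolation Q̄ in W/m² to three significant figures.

Solar longitude: λ_s = 360° × (316 − 80)/365.25 = 232.608°.
sin δ = sin 23.44° × sin 232.608° = -0.31604, so δ = -18.424°.
cos H₀ = −tan(+48.9°) tan(-18.424°) = 0.3819, H₀ = 1.1790 rad.
Bracket: H₀ sin φ sin δ + cos φ cos δ sin H₀ = 1.1790×0.75356×-0.31604 + 0.65738×0.94875×0.92422 = -0.280785 + 0.576426 = 0.295641.
Q̄ = (S₀/π) × [bracket] = (1361/π) × 0.295641 = 128.1 W/m².

Q̄ ≈ 128 W/m²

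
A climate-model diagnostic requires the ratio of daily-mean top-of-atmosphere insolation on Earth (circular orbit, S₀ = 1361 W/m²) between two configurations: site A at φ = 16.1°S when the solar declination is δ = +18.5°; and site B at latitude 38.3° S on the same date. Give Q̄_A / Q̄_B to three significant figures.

Q̄_A / Q̄_B ≈ 1.68

— Configuration A (φ=-16.1°):
cos H₀ = −tan(-16.1°) tan(+18.500°) = 0.0966, H₀ = 1.4741 rad.
Bracket: H₀ sin φ sin δ + cos φ cos δ sin H₀ = 1.4741×-0.27731×0.31730 + 0.96078×0.94832×0.99533 = -0.129707 + 0.906872 = 0.777165.
Q̄ = (S₀/π) × [bracket] = (1361/π) × 0.777165 = 336.68 W/m².
— Configuration B (φ=-38.3°):
cos H₀ = −tan(-38.3°) tan(+18.500°) = 0.2642, H₀ = 1.3034 rad.
Bracket: H₀ sin φ sin δ + cos φ cos δ sin H₀ = 1.3034×-0.61978×0.31730 + 0.78478×0.94832×0.96445 = -0.256322 + 0.717765 = 0.461443.
Q̄ = (S₀/π) × [bracket] = (1361/π) × 0.461443 = 199.91 W/m².
Ratio Q̄_A / Q̄_B = 336.68 / 199.91 = 1.684.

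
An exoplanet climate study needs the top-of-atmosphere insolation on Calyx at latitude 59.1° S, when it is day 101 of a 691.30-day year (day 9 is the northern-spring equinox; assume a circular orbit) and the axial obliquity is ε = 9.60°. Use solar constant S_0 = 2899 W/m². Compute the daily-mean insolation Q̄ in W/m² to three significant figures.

Q̄ ≈ 327 W/m²

Solar longitude: L_s = 360° × (101 − 9)/691.30 = 47.910°.
sin δ = sin 9.60° × sin 47.910° = 0.12376, so δ = +7.109°.
cos h₀ = −tan(-59.1°) tan(+7.109°) = 0.2084, h₀ = 1.3609 rad.
Bracket: h₀ sin ϕ sin δ + cos ϕ cos δ sin h₀ = 1.3609×-0.85806×0.12376 + 0.51354×0.99231×0.97805 = -0.144519 + 0.498405 = 0.353886.
Q̄ = (S_0/π) × [bracket] = (2899/π) × 0.353886 = 326.6 W/m².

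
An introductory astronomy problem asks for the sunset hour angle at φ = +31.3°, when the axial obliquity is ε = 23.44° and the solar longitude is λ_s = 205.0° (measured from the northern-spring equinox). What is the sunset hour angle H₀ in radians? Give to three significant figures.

H₀ = 1.47 rad

Solar declination: sin δ = sin ε · sin λ_s = sin 23.44° × sin 205.0° = -0.16811, so δ = -9.678°.
cos H₀ = −tan φ · tan δ = −tan(+31.3°) × tan(-9.678°) = 0.1037, so H₀ = 1.4669 rad = 84.05°.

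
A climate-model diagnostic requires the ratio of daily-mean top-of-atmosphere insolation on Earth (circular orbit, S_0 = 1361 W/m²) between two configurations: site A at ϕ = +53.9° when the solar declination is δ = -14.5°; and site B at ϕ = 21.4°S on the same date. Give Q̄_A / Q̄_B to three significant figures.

— Configuration A (ϕ=+53.9°):
cos h₀ = −tan(+53.9°) tan(-14.500°) = 0.3547, h₀ = 1.2083 rad.
Bracket: h₀ sin ϕ sin δ + cos ϕ cos δ sin h₀ = 1.2083×0.80799×-0.25038 + 0.58920×0.96815×0.93500 = -0.244445 + 0.533356 = 0.288911.
Q̄ = (S_0/π) × [bracket] = (1361/π) × 0.288911 = 125.16 W/m².
— Configuration B (ϕ=-21.4°):
cos h₀ = −tan(-21.4°) tan(-14.500°) = -0.1014, h₀ = 1.6723 rad.
Bracket: h₀ sin ϕ sin δ + cos ϕ cos δ sin h₀ = 1.6723×-0.36488×-0.25038 + 0.93106×0.96815×0.99485 = 0.152779 + 0.896763 = 1.049542.
Q̄ = (S_0/π) × [bracket] = (1361/π) × 1.049542 = 454.68 W/m².
Ratio Q̄_A / Q̄_B = 125.16 / 454.68 = 0.2753.

Q̄_A / Q̄_B ≈ 0.275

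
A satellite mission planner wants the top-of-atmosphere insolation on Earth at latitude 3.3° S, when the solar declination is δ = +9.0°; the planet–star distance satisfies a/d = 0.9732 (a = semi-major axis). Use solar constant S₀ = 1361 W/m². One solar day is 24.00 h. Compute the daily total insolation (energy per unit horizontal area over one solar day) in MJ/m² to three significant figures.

34.5 MJ/m²

cos H₀ = −tan(-3.3°) tan(+9.000°) = 0.0091, H₀ = 1.5617 rad.
Bracket: H₀ sin φ sin δ + cos φ cos δ sin H₀ = 1.5617×-0.05756×0.15643 + 0.99834×0.98769×0.99996 = -0.014062 + 0.986011 = 0.971949.
Inverse-square distance factor (a/d)² = 0.9732² = 0.947118.
Q̄ = (S₀/π) × 0.947118 × [bracket] = (1361/π) × 0.947118 × 0.971949 = 398.80 W/m².
Daily total = Q̄ × 24.00 h × 3600 s/h = 398.80 × 24.00 × 3600 / 10⁶ = 34.46 MJ/m².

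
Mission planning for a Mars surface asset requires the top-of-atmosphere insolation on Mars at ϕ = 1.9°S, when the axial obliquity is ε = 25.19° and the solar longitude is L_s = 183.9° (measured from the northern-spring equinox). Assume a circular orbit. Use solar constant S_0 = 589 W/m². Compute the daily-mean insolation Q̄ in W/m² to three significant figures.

Q̄ ≈ 188 W/m²

Solar declination: sin δ = sin ε · sin L_s = sin 25.19° × sin 183.9° = -0.02895, so δ = -1.659°.
cos h₀ = −tan(-1.9°) tan(-1.659°) = -0.0010, h₀ = 1.5718 rad.
Bracket: h₀ sin ϕ sin δ + cos ϕ cos δ sin h₀ = 1.5718×-0.03316×-0.02895 + 0.99945×0.99958×1.00000 = 0.001509 + 0.999030 = 1.000539.
Q̄ = (S_0/π) × [bracket] = (589/π) × 1.000539 = 187.6 W/m².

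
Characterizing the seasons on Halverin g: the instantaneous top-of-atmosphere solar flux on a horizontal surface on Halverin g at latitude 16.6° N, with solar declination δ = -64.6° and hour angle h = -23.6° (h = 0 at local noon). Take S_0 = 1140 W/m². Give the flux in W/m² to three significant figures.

135 W/m²

cos θ_z = sin ϕ sin δ + cos ϕ cos δ cos h = -0.258072 + 0.376678 = 0.118606.
Flux = S_0 · cos θ_z = 1140 × 0.118606 = 135.2 W/m².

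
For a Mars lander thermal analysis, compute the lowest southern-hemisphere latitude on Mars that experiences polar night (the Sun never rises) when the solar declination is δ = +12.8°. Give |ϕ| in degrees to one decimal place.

Polar night requires cos h₀ = −tan ϕ tan δ ≥ 1, i.e. tan ϕ tan δ ≤ −1.
The boundary is |tan ϕ| · |tan δ| = 1, so |ϕ| = 90° − |δ| = 90° − 12.8° = 77.2° in the southern hemisphere.

|ϕ| = 77.2°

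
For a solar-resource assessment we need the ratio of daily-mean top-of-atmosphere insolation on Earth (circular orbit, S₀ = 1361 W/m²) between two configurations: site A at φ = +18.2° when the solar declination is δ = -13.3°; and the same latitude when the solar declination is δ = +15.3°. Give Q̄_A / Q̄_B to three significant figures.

Q̄_A / Q̄_B ≈ 0.776

— Configuration A (φ=+18.2°):
cos H₀ = −tan(+18.2°) tan(-13.300°) = 0.0777, H₀ = 1.4930 rad.
Bracket: H₀ sin φ sin δ + cos φ cos δ sin H₀ = 1.4930×0.31233×-0.23005 + 0.94997×0.97318×0.99698 = -0.107274 + 0.921700 = 0.814426.
Q̄ = (S₀/π) × [bracket] = (1361/π) × 0.814426 = 352.83 W/m².
— Configuration B (φ=+18.2°):
cos H₀ = −tan(+18.2°) tan(+15.300°) = -0.0899, H₀ = 1.6609 rad.
Bracket: H₀ sin φ sin δ + cos φ cos δ sin H₀ = 1.6609×0.31233×0.26387 + 0.94997×0.96456×0.99595 = 0.136882 + 0.912592 = 1.049474.
Q̄ = (S₀/π) × [bracket] = (1361/π) × 1.049474 = 454.65 W/m².
Ratio Q̄_A / Q̄_B = 352.83 / 454.65 = 0.7760.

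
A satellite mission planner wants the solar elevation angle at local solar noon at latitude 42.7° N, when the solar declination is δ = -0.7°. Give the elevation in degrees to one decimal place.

46.6°

At local noon the hour angle is zero, so the zenith angle equals |ϕ − δ| = |+42.7° − (-0.700°)| = 43.400°.
Elevation = 90° − 43.400° = 46.6°.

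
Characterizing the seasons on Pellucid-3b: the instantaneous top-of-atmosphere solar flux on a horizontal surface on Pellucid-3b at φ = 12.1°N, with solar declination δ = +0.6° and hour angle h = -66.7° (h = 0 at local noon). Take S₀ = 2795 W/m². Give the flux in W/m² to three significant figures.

cos θ_z = sin φ sin δ + cos φ cos δ cos h = 0.002195 + 0.386737 = 0.388932.
Flux = S₀ · cos θ_z = 2795 × 0.388932 = 1087 W/m².

1.09e+03 W/m²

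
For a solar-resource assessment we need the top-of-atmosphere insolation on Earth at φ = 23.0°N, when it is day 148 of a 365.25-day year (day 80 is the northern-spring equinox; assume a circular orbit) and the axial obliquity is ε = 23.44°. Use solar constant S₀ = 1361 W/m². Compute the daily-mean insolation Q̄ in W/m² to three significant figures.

Q̄ ≈ 474 W/m²

Solar longitude: λ_s = 360° × (148 − 80)/365.25 = 67.023°.
sin δ = sin 23.44° × sin 67.023° = 0.36623, so δ = +21.483°.
cos H₀ = −tan(+23.0°) tan(+21.483°) = -0.1671, H₀ = 1.7386 rad.
Bracket: H₀ sin φ sin δ + cos φ cos δ sin H₀ = 1.7386×0.39073×0.36623 + 0.92050×0.93053×0.98595 = 0.248789 + 0.844518 = 1.093307.
Q̄ = (S₀/π) × [bracket] = (1361/π) × 1.093307 = 473.6 W/m².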